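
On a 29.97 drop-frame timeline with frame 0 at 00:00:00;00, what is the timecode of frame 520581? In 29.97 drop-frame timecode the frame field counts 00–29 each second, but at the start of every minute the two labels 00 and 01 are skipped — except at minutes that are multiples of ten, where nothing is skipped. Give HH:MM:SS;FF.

04:49:30;03

Each 10-minute DF block holds 10 × 60 × 30 − 9 × 2 = 17982 frames. 520581 ÷ 17982 → 28 full blocks, remainder 17085.
Within the partial block the first minute is 1800 frames and each further minute 1798, so 9 further minute boundaries passed. Total skipped labels = 18 × 28 + 2 × 9 = 522.
Non-drop label index = 520581 + 522 = 521103; at 30 labels/s that is 04:49:30:03, i.e. DF 04:49:30;03.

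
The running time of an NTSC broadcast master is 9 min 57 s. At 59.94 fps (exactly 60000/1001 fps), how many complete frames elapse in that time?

35784 frames

9 min 57 s = 597 s.
Frames = 597 × 60000/1001 = 35820000/1001 ≈ 35784.2158.
Complete frames: 35784.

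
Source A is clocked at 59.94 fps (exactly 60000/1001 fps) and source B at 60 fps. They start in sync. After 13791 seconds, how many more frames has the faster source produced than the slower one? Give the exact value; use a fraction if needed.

A emits 60000/1001 × 13791 = 827460000/1001 frames; B emits 60 × 13791 = 827460.
Difference = 827460/1001 frames (≈ 826.6334); B is ahead of A.

827460/1001 frames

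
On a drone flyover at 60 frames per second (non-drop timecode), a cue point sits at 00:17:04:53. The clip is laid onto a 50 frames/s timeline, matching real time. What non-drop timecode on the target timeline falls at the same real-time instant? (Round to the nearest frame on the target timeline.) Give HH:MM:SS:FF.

Source frame index: (0×3600 + 17×60 + 4) × 60 + 53 = 61493.
Real time: 61493 / (60) = 61493/60 s.
Target frame: (61493/60) × (50) = 307465/6 ≈ 51244.167 → 51244.
At 50 labels/s: frame 51244 → 00:17:04:44.

00:17:04:44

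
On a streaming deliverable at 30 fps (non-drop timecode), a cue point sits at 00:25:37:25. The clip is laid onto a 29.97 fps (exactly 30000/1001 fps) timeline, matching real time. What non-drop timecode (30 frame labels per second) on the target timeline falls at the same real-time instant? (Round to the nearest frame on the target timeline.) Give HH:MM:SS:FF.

Source frame index: (0×3600 + 25×60 + 37) × 30 + 25 = 46135.
Real time: 46135 / (30) = 9227/6 s.
Target frame: (9227/6) × (30000/1001) = 46135000/1001 ≈ 46088.911 → 46089.
At 30 labels/s: frame 46089 → 00:25:36:09.

00:25:36:09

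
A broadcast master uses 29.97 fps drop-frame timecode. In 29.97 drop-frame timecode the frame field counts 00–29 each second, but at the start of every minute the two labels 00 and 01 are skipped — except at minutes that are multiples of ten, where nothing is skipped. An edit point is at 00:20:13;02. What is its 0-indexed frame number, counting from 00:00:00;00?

36356

As if non-drop at 30 labels/s: (0 × 3600 + 20 × 60 + 13) × 30 + 2 = 36392.
Minute boundaries passed: 20; those not divisible by 10: 20 − 2 = 18; dropped labels = 2 × 18 = 36.
Actual frame index = 36392 − 36 = 36356.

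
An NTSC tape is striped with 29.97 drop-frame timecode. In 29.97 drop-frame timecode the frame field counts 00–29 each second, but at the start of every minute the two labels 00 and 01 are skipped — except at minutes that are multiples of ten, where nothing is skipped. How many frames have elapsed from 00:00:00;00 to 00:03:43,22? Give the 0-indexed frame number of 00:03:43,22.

6706

Complete 10-minute blocks: 0, each 17982 frames → 0.
Remaining 3 whole minutes in the current block: 1800 + 2 × 1798 = 5396 frames.
Within the current minute: 43 × 30 + 22 − 2 = 1310 (labels ;00/;01 skipped at this minute). Total = 0 + 5396 + 1310 = 6706.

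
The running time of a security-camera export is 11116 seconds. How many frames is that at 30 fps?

333480 frames

Frames = 11116 × 30 = 333480.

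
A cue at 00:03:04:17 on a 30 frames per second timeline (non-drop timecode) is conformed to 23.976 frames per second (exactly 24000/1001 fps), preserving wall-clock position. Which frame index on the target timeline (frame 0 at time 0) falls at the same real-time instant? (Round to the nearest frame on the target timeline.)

Source frame index: (0×3600 + 3×60 + 4) × 30 + 17 = 5537.
Real time: 5537 / (30) = 5537/30 s.
Target frame: (5537/30) × (24000/1001) = 632800/143 ≈ 4425.175 → 4425.

frame 4425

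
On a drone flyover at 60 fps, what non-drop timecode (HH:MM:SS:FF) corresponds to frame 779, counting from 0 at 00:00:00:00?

00:00:12:59

779 ÷ 60 = 12 full seconds, remainder 59 frames.
12 s = 0 h 0 min 12 s.
Timecode: 00:00:12:59.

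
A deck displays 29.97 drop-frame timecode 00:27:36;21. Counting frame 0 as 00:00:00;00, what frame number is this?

49651

As if non-drop at 30 labels/s: (0 × 3600 + 27 × 60 + 36) × 30 + 21 = 49701.
Minute boundaries passed: 27; those not divisible by 10: 27 − 2 = 25; dropped labels = 2 × 25 = 50.
Actual frame index = 49701 − 50 = 49651.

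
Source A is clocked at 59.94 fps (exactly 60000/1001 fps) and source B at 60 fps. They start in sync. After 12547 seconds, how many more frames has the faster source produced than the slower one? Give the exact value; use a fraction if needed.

752820/1001 frames

A emits 60000/1001 × 12547 = 752820000/1001 frames; B emits 60 × 12547 = 752820.
Difference = 752820/1001 frames (≈ 752.0679); B is ahead of A.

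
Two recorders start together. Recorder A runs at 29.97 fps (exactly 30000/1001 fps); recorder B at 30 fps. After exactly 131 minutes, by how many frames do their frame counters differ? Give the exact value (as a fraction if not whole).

131 min = 7860 s.
A emits 30000/1001 × 7860 = 235800000/1001 frames; B emits 30 × 7860 = 235800.
Difference = 235800/1001 frames (≈ 235.5644); B is ahead of A.

235800/1001 frames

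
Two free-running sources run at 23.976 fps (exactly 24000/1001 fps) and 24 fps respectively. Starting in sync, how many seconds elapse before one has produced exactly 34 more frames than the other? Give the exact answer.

17017/12 seconds

The gap grows by |24 − 24000/1001| = 24/1001 frames per second.
Time for a 34-frame gap: 34 ÷ (24/1001) = 17017/12 s.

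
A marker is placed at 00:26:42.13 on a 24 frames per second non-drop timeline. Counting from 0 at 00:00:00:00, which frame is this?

frame 38461

Total seconds to the label: (0 × 3600 + 26 × 60 + 42) = 1602.
Frame index = 1602 × 24 + 13 = 38461.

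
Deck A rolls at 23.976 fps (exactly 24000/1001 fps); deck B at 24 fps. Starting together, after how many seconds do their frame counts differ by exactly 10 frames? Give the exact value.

The gap grows by |24 − 24000/1001| = 24/1001 frames per second.
Time for a 10-frame gap: 10 ÷ (24/1001) = 5005/12 s.

5005/12 seconds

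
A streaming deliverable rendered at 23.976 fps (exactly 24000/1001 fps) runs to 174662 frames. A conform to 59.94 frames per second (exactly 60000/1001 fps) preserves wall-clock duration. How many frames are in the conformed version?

436655 frames

Frames at target rate = 174662 × (60000/1001) / (24000/1001) = 436655.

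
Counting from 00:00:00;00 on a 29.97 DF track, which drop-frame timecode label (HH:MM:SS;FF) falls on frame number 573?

00:00:19;03

Ten DF minutes hold 17982 frames, so frame 573 lies in block 0 (frames 0–17981) with 573 frames into that block.
The block's first minute is 1800 frames and the rest 1798 each; 573 frames reaches minute 0, so 0 × 18 + 0 × 2 = 0 labels have been skipped so far.
Adding those back, label number 573 + 0 = 573 at 30 labels/s is 19 s + 3 f = 0 h 0 min 19 s frame 3, i.e. 00:00:19;03.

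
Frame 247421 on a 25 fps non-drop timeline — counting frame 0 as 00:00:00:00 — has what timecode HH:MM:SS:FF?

247421 ÷ 25 = 9896 full seconds, remainder 21 frames.
9896 s = 2 h 44 min 56 s.
Timecode: 02:44:56:21.

02:44:56:21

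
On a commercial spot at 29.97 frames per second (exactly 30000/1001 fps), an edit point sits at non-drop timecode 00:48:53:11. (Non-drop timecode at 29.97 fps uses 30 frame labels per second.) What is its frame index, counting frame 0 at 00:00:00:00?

88001

Total seconds to the label: (0 × 3600 + 48 × 60 + 53) = 2933.
Frame index = 2933 × 30 + 11 = 88001.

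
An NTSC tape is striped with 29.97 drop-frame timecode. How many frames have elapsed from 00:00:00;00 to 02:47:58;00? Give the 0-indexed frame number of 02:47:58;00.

Complete 10-minute blocks: 16, each 17982 frames → 287712.
Remaining 7 whole minutes in the current block: 1800 + 6 × 1798 = 12588 frames.
Within the current minute: 58 × 30 + 0 − 2 = 1738 (labels ;00/;01 skipped at this minute). Total = 287712 + 12588 + 1738 = 302038.

302038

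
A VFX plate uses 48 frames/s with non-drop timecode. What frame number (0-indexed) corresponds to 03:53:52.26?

Total seconds to the label: (3 × 3600 + 53 × 60 + 52) = 14032.
Frame index = 14032 × 48 + 26 = 673562.

frame 673562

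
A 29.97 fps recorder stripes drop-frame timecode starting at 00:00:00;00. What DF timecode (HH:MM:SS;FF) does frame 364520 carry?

Each 10-minute DF block holds 10 × 60 × 30 − 9 × 2 = 17982 frames. 364520 ÷ 17982 → 20 full blocks, remainder 4880.
Within the partial block the first minute is 1800 frames and each further minute 1798, so 2 further minute boundaries passed. Total skipped labels = 18 × 20 + 2 × 2 = 364.
Non-drop label index = 364520 + 364 = 364884; at 30 labels/s that is 03:22:42:24, i.e. DF 03:22:42;24.

03:22:42;24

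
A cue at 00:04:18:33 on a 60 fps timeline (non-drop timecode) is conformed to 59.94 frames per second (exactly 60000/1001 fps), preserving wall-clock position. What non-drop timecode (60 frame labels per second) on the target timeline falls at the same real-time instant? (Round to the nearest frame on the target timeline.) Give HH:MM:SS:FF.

00:04:18:18

Source frame index: (0×3600 + 4×60 + 18) × 60 + 33 = 15513.
Real time: 15513 / (60) = 5171/20 s.
Target frame: (5171/20) × (60000/1001) = 15513000/1001 ≈ 15497.502 → 15498.
At 60 labels/s: frame 15498 → 00:04:18:18.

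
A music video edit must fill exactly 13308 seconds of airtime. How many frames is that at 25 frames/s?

Frames = 13308 × 25 = 332700.

332700 frames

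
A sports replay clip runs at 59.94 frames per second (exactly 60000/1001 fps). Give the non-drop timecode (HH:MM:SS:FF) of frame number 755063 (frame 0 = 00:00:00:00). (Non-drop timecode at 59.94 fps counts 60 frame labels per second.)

03:29:44:23

755063 ÷ 60 = 12584 full seconds, remainder 23 frames.
12584 s = 3 h 29 min 44 s.
Timecode: 03:29:44:23.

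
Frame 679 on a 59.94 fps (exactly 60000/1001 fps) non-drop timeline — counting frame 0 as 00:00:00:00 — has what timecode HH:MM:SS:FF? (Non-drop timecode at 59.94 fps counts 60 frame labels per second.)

679 ÷ 60 = 11 full seconds, remainder 19 frames.
11 s = 0 h 0 min 11 s.
Timecode: 00:00:11:19.

00:00:11:19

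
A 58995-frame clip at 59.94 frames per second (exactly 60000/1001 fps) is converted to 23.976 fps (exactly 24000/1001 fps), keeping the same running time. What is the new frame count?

23598 frames

Target frames = source frames × (target rate / source rate) = 58995 × (24000/1001)/(60000/1001) = 58995 × 2/5 = 23598.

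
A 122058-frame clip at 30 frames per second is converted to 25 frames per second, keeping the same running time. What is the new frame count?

Target frames = source frames × (target rate / source rate) = 122058 × (25)/(30) = 122058 × 5/6 = 101715.

101715 frames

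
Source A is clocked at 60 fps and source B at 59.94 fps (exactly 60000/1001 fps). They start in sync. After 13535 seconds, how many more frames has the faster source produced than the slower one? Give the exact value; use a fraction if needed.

812100/1001 frames

A emits 60 × 13535 = 812100 frames; B emits 60000/1001 × 13535 = 812100000/1001.
Difference = 812100/1001 frames (≈ 811.2887); B is behind A.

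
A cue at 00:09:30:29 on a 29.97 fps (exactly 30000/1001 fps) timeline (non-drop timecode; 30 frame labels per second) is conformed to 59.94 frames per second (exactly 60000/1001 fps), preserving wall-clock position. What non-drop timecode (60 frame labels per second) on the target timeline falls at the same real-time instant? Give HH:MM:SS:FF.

Source frame index: (0×3600 + 9×60 + 30) × 30 + 29 = 17129.
Real time: 17129 / (30000/1001) = 17146129/30000 s.
Target frame: (17146129/30000) × (60000/1001) = 34258.
At 60 labels/s: frame 34258 → 00:09:30:58.

00:09:30:58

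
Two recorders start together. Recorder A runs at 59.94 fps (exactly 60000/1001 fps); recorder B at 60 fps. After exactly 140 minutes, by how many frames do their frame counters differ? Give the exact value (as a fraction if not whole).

72000/143 frames

140 min = 8400 s.
A emits 60000/1001 × 8400 = 72000000/143 frames; B emits 60 × 8400 = 504000.
Difference = 72000/143 frames (≈ 503.4965); B is ahead of A.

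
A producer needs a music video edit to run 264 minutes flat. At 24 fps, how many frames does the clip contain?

264 min = 15840 s.
Frames = 15840 × 24 = 380160.

380160 frames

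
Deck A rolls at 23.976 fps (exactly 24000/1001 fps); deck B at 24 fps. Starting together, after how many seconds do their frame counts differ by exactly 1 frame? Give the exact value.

The gap grows by |24 − 24000/1001| = 24/1001 frames per second.
Time for a 1-frame gap: 1 ÷ (24/1001) = 1001/24 s.

1001/24 seconds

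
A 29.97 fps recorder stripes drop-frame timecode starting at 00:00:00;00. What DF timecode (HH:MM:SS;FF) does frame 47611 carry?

Ten DF minutes hold 17982 frames, so frame 47611 lies in block 2 (frames 35964–53945) with 11647 frames into that block.
The block's first minute is 1800 frames and the rest 1798 each; 11647 frames reaches minute 6, so 2 × 18 + 6 × 2 = 48 labels have been skipped so far.
Adding those back, label number 47611 + 48 = 47659 at 30 labels/s is 1588 s + 19 f = 0 h 26 min 28 s frame 19, i.e. 00:26:28;19.

00:26:28;19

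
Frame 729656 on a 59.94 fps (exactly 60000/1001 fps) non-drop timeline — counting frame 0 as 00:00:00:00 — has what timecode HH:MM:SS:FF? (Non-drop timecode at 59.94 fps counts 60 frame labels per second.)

03:22:40:56

729656 ÷ 60 = 12160 full seconds, remainder 56 frames.
12160 s = 3 h 22 min 40 s.
Timecode: 03:22:40:56.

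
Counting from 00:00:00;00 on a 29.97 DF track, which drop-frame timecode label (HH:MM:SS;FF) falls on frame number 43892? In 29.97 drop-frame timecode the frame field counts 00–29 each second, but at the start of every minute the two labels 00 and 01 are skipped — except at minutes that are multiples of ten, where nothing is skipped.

Each 10-minute DF block holds 10 × 60 × 30 − 9 × 2 = 17982 frames. 43892 ÷ 17982 → 2 full blocks, remainder 7928.
Within the partial block the first minute is 1800 frames and each further minute 1798, so 4 further minute boundaries passed. Total skipped labels = 18 × 2 + 2 × 4 = 44.
Non-drop label index = 43892 + 44 = 43936; at 30 labels/s that is 00:24:24:16, i.e. DF 00:24:24;16.

00:24:24;16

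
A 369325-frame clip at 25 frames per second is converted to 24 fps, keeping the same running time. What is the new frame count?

354552 frames

Target frames = source frames × (target rate / source rate) = 369325 × (24)/(25) = 369325 × 24/25 = 354552.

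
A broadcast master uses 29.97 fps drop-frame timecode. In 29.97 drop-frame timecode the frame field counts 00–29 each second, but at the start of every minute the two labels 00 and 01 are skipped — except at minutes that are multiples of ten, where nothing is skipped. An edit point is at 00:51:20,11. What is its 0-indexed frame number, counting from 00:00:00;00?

92319

As if non-drop at 30 labels/s: (0 × 3600 + 51 × 60 + 20) × 30 + 11 = 92411.
Minute boundaries passed: 51; those not divisible by 10: 51 − 5 = 46; dropped labels = 2 × 46 = 92.
Actual frame index = 92411 − 92 = 92319.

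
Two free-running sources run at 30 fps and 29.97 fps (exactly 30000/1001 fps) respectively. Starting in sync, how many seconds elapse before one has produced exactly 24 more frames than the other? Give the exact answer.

The gap grows by |30000/1001 − 30| = 30/1001 frames per second.
Time for a 24-frame gap: 24 ÷ (30/1001) = 800.8 s.

800.8 seconds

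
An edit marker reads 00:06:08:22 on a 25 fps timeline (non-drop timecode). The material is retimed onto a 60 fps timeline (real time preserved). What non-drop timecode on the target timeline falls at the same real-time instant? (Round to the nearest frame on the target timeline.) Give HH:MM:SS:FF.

00:06:08:53

Source frame index: (0×3600 + 6×60 + 8) × 25 + 22 = 9222.
Real time: 9222 / (25) = 9222/25 s.
Target frame: (9222/25) × (60) = 110664/5 ≈ 22132.800 → 22133.
At 60 labels/s: frame 22133 → 00:06:08:53.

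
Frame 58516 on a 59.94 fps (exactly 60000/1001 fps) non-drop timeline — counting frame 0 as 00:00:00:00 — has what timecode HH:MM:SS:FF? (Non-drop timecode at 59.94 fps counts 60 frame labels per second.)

00:16:15:16

58516 ÷ 60 = 975 full seconds, remainder 16 frames.
975 s = 0 h 16 min 15 s.
Timecode: 00:16:15:16.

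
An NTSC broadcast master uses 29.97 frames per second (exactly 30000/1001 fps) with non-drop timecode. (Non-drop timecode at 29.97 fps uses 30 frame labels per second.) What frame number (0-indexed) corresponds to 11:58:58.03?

Total seconds to the label: (11 × 3600 + 58 × 60 + 58) = 43138.
Frame index = 43138 × 30 + 3 = 1294143.

1294143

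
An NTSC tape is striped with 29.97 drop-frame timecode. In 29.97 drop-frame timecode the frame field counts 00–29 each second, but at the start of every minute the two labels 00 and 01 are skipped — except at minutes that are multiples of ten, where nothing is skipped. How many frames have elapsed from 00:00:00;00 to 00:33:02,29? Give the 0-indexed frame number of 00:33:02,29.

59429

As if non-drop at 30 labels/s: (0 × 3600 + 33 × 60 + 2) × 30 + 29 = 59489.
Minute boundaries passed: 33; those not divisible by 10: 33 − 3 = 30; dropped labels = 2 × 30 = 60.
Actual frame index = 59489 − 60 = 59429.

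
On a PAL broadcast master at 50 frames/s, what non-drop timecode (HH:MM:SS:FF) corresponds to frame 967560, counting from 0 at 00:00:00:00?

05:22:31:10

967560 ÷ 50 = 19351 full seconds, remainder 10 frames.
19351 s = 5 h 22 min 31 s.
Timecode: 05:22:31:10.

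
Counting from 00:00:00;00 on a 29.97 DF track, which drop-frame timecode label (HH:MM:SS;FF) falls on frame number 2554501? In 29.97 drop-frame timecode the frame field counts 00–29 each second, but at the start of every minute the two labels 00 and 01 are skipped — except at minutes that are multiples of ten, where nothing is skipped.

Each 10-minute DF block holds 10 × 60 × 30 − 9 × 2 = 17982 frames. 2554501 ÷ 17982 → 142 full blocks, remainder 1057.
Within the partial block the first minute is 1800 frames and each further minute 1798, so 0 further minute boundaries passed. Total skipped labels = 18 × 142 + 2 × 0 = 2556.
Non-drop label index = 2554501 + 2556 = 2557057; at 30 labels/s that is 23:40:35:07, i.e. DF 23:40:35;07.

23:40:35;07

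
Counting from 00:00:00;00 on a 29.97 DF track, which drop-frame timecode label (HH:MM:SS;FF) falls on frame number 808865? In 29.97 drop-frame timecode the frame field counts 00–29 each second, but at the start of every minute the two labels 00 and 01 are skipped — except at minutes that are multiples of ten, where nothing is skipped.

07:29:49;05

Ten DF minutes hold 17982 frames, so frame 808865 lies in block 44 (frames 791208–809189) with 17657 frames into that block.
The block's first minute is 1800 frames and the rest 1798 each; 17657 frames reaches minute 9, so 44 × 18 + 9 × 2 = 810 labels have been skipped so far.
Adding those back, label number 808865 + 810 = 809675 at 30 labels/s is 26989 s + 5 f = 7 h 29 min 49 s frame 5, i.e. 07:29:49;05.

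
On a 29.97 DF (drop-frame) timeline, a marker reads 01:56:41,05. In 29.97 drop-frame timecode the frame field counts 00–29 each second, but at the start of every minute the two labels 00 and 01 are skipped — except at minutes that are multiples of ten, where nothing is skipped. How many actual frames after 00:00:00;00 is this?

As if non-drop at 30 labels/s: (1 × 3600 + 56 × 60 + 41) × 30 + 5 = 210035.
Minute boundaries passed: 116; those not divisible by 10: 116 − 11 = 105; dropped labels = 2 × 105 = 210.
Actual frame index = 210035 − 210 = 209825.

209825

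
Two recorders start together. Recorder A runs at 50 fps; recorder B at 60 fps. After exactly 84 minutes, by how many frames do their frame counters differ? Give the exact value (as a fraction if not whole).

50400 frames

84 min = 5040 s.
A emits 50 × 5040 = 252000 frames; B emits 60 × 5040 = 302400.
Difference = 50400 frames; B is ahead of A.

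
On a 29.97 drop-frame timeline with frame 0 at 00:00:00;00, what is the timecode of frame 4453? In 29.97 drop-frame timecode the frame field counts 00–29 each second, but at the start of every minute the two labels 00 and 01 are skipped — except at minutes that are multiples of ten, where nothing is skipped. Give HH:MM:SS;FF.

00:02:28;17

Each 10-minute DF block holds 10 × 60 × 30 − 9 × 2 = 17982 frames. 4453 ÷ 17982 → 0 full blocks, remainder 4453.
Within the partial block the first minute is 1800 frames and each further minute 1798, so 2 further minute boundaries passed. Total skipped labels = 18 × 0 + 2 × 2 = 4.
Non-drop label index = 4453 + 4 = 4457; at 30 labels/s that is 00:02:28:17, i.e. DF 00:02:28;17.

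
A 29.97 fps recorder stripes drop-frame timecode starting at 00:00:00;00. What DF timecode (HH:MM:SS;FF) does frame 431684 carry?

Each 10-minute DF block holds 10 × 60 × 30 − 9 × 2 = 17982 frames. 431684 ÷ 17982 → 24 full blocks, remainder 116.
Within the partial block the first minute is 1800 frames and each further minute 1798, so 0 further minute boundaries passed. Total skipped labels = 18 × 24 + 2 × 0 = 432.
Non-drop label index = 431684 + 432 = 432116; at 30 labels/s that is 04:00:03:26, i.e. DF 04:00:03;26.

04:00:03;26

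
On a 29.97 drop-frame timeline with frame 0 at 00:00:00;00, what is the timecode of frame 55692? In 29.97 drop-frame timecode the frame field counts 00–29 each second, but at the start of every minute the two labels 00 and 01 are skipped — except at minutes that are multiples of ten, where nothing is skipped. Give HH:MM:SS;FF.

Ten DF minutes hold 17982 frames, so frame 55692 lies in block 3 (frames 53946–71927) with 1746 frames into that block.
The block's first minute is 1800 frames and the rest 1798 each; 1746 frames reaches minute 0, so 3 × 18 + 0 × 2 = 54 labels have been skipped so far.
Adding those back, label number 55692 + 54 = 55746 at 30 labels/s is 1858 s + 6 f = 0 h 30 min 58 s frame 6, i.e. 00:30:58;06.

00:30:58;06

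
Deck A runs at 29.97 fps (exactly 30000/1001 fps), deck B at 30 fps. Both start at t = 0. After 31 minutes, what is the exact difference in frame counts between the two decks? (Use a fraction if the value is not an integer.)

55800/1001 frames

31 min = 1860 s.
A emits 30000/1001 × 1860 = 55800000/1001 frames; B emits 30 × 1860 = 55800.
Difference = 55800/1001 frames (≈ 55.7443); B is ahead of A.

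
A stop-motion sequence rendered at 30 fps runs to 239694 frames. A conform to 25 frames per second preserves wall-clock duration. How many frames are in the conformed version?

Target frames = source frames × (target rate / source rate) = 239694 × (25)/(30) = 239694 × 5/6 = 199745.

199745 frames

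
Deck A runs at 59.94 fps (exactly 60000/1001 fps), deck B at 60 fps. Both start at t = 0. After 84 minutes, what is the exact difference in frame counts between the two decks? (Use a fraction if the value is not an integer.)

43200/143 frames

84 min = 5040 s.
A emits 60000/1001 × 5040 = 43200000/143 frames; B emits 60 × 5040 = 302400.
Difference = 43200/143 frames (≈ 302.0979); B is ahead of A.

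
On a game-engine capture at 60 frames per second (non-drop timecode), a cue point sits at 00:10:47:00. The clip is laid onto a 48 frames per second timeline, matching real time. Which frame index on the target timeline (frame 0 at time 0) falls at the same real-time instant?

Source frame index: (0×3600 + 10×60 + 47) × 60 + 0 = 38820.
Real time: 38820 / (60) = 647 s.
Target frame: (647) × (48) = 31056.

frame 31056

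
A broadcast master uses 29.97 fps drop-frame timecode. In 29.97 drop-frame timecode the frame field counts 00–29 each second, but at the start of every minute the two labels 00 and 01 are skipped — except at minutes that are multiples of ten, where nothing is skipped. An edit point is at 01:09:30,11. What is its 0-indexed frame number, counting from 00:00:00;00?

124985

Complete 10-minute blocks: 6, each 17982 frames → 107892.
Remaining 9 whole minutes in the current block: 1800 + 8 × 1798 = 16184 frames.
Within the current minute: 30 × 30 + 11 − 2 = 909 (labels ;00/;01 skipped at this minute). Total = 107892 + 16184 + 909 = 124985.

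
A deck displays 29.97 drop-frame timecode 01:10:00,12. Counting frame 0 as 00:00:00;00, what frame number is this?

As if non-drop at 30 labels/s: (1 × 3600 + 10 × 60 + 0) × 30 + 12 = 126012.
Minute boundaries passed: 70; those not divisible by 10: 70 − 7 = 63; dropped labels = 2 × 63 = 126.
Actual frame index = 126012 − 126 = 125886.

125886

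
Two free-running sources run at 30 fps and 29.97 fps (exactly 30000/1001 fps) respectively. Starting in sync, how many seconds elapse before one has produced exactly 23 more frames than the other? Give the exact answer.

The gap grows by |30000/1001 − 30| = 30/1001 frames per second.
Time for a 23-frame gap: 23 ÷ (30/1001) = 23023/30 s.

23023/30 seconds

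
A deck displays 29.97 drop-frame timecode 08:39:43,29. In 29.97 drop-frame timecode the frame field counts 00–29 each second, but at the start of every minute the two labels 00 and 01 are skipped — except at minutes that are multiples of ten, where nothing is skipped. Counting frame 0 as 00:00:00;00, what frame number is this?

934583

As if non-drop at 30 labels/s: (8 × 3600 + 39 × 60 + 43) × 30 + 29 = 935519.
Minute boundaries passed: 519; those not divisible by 10: 519 − 51 = 468; dropped labels = 2 × 468 = 936.
Actual frame index = 935519 − 936 = 934583.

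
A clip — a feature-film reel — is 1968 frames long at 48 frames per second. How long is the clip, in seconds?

Running time = 1968 / (48) = 41 s.

41 seconds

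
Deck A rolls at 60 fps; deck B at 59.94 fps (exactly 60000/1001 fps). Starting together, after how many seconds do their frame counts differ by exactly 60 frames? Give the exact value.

The gap grows by |60000/1001 − 60| = 60/1001 frames per second.
Time for a 60-frame gap: 60 ÷ (60/1001) = 1001 s.

1001 seconds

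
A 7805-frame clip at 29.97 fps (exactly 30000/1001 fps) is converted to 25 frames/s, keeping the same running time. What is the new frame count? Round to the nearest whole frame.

Frames at target rate = 7805 × (25) / (30000/1001) = 1562561/240 ≈ 6510.671.
Nearest whole frame: 6511.

6511 frames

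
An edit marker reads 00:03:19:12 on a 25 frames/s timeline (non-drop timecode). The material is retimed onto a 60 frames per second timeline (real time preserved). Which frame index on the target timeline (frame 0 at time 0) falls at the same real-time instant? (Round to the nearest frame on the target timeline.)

Source frame index: (0×3600 + 3×60 + 19) × 25 + 12 = 4987.
Real time: 4987 / (25) = 4987/25 s.
Target frame: (4987/25) × (60) = 59844/5 ≈ 11968.800 → 11969.

frame 11969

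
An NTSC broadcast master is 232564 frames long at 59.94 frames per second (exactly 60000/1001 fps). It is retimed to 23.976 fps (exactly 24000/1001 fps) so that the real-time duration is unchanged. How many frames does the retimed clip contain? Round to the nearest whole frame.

93026 frames

Frames at target rate = 232564 × (24000/1001) / (60000/1001) = 465128/5 ≈ 93025.600.
Nearest whole frame: 93026.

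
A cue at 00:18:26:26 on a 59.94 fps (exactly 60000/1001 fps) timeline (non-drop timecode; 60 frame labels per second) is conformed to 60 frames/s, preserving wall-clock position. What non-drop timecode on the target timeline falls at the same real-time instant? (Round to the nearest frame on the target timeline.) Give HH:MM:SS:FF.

00:18:27:32

Source frame index: (0×3600 + 18×60 + 26) × 60 + 26 = 66386.
Real time: 66386 / (60000/1001) = 33226193/30000 s.
Target frame: (33226193/30000) × (60) = 33226193/500 ≈ 66452.386 → 66452.
At 60 labels/s: frame 66452 → 00:18:27:32.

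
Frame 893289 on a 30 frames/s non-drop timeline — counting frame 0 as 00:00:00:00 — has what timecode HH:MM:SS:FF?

08:16:16:09

893289 ÷ 30 = 29776 full seconds, remainder 9 frames.
29776 s = 8 h 16 min 16 s.
Timecode: 08:16:16:09.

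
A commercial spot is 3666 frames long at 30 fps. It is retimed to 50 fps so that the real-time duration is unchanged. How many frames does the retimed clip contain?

6110 frames

Target frames = source frames × (target rate / source rate) = 3666 × (50)/(30) = 3666 × 5/3 = 6110.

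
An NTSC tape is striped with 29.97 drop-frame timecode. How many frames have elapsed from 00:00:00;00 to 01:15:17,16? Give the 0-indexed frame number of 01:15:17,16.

135390

Complete 10-minute blocks: 7, each 17982 frames → 125874.
Remaining 5 whole minutes in the current block: 1800 + 4 × 1798 = 8992 frames.
Within the current minute: 17 × 30 + 16 − 2 = 524 (labels ;00/;01 skipped at this minute). Total = 125874 + 8992 + 524 = 135390.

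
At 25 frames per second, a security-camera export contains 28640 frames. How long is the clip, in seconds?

Running time = 28640 / (25) = 1145.6 s.

1145.6 seconds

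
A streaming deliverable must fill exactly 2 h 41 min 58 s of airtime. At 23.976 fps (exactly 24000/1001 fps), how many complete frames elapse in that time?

232999 frames

2 h 41 min 58 s = 9718 s.
Frames = 9718 × 24000/1001 = 233232000/1001 ≈ 232999.0010.
Complete frames: 232999.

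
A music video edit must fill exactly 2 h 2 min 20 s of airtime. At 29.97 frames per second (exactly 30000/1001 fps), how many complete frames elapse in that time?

2 h 2 min 20 s = 7340 s.
Frames = 7340 × 30000/1001 = 220200000/1001 ≈ 219980.0200.
Complete frames: 219980.

219980 frames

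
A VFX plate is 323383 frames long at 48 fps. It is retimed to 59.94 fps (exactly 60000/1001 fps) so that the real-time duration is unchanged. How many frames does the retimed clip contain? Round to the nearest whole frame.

Frames at target rate = 323383 × (60000/1001) / (48) = 404228750/1001 ≈ 403824.925.
Nearest whole frame: 403825.

403825 frames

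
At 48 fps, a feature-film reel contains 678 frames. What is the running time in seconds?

Running time = 678 / (48) = 14.125 s.

14.125 seconds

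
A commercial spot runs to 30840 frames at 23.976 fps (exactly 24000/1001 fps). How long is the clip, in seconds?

1286.285 seconds

Running time = 30840 / (24000/1001) = 1286.285 s.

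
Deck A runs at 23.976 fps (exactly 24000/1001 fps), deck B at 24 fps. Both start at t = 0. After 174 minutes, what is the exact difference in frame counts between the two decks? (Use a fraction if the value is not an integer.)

250560/1001 frames

174 min = 10440 s.
A emits 24000/1001 × 10440 = 250560000/1001 frames; B emits 24 × 10440 = 250560.
Difference = 250560/1001 frames (≈ 250.3097); B is ahead of A.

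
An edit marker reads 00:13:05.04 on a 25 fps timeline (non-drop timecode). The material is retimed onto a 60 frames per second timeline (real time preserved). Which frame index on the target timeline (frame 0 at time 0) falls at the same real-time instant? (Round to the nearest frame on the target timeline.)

frame 47110

Source frame index: (0×3600 + 13×60 + 5) × 25 + 4 = 19629.
Real time: 19629 / (25) = 19629/25 s.
Target frame: (19629/25) × (60) = 235548/5 ≈ 47109.600 → 47110.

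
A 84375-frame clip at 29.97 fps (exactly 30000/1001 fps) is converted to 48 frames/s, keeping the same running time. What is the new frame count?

Target frames = source frames × (target rate / source rate) = 84375 × (48)/(30000/1001) = 84375 × 1001/625 = 135135.

135135 frames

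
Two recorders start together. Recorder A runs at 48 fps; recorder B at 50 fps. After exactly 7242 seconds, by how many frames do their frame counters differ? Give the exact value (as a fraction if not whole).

14484 frames

A emits 48 × 7242 = 347616 frames; B emits 50 × 7242 = 362100.
Difference = 14484 frames; B is ahead of A.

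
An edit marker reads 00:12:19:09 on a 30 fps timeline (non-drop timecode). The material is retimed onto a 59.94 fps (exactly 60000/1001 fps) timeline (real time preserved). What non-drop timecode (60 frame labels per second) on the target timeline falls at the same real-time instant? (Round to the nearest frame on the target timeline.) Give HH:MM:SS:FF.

Source frame index: (0×3600 + 12×60 + 19) × 30 + 9 = 22179.
Real time: 22179 / (30) = 7393/10 s.
Target frame: (7393/10) × (60000/1001) = 44358000/1001 ≈ 44313.686 → 44314.
At 60 labels/s: frame 44314 → 00:12:18:34.

00:12:18:34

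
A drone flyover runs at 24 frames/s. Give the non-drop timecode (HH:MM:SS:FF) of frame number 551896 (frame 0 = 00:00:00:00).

06:23:15:16

551896 ÷ 24 = 22995 full seconds, remainder 16 frames.
22995 s = 6 h 23 min 15 s.
Timecode: 06:23:15:16.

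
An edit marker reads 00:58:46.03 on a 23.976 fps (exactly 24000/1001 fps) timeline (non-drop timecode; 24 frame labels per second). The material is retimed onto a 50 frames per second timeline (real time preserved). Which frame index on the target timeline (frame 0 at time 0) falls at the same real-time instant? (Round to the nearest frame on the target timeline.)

Source frame index: (0×3600 + 58×60 + 46) × 24 + 3 = 84627.
Real time: 84627 / (24000/1001) = 28237209/8000 s.
Target frame: (28237209/8000) × (50) = 28237209/160 ≈ 176482.556 → 176483.

frame 176483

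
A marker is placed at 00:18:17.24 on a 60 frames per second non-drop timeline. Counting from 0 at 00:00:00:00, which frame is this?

frame 65844

Total seconds to the label: (0 × 3600 + 18 × 60 + 17) = 1097.
Frame index = 1097 × 60 + 24 = 65844.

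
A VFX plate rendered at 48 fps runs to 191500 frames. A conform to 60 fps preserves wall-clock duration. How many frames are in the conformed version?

239375 frames

Frames at target rate = 191500 × (60) / (48) = 239375.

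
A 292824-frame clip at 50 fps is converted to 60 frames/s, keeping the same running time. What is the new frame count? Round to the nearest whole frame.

Frames at target rate = 292824 × (60) / (50) = 1756944/5 ≈ 351388.800.
Nearest whole frame: 351389.

351389 frames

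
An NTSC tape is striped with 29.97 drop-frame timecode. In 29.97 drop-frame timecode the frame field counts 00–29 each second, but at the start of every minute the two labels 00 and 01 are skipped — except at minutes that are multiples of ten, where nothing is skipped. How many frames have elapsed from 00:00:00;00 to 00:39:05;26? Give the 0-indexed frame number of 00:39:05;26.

70304

Complete 10-minute blocks: 3, each 17982 frames → 53946.
Remaining 9 whole minutes in the current block: 1800 + 8 × 1798 = 16184 frames.
Within the current minute: 5 × 30 + 26 − 2 = 174 (labels ;00/;01 skipped at this minute). Total = 53946 + 16184 + 174 = 70304.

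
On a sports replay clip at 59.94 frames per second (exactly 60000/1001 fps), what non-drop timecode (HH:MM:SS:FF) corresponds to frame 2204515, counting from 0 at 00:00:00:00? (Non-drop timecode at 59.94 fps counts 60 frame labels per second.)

10:12:21:55

2204515 ÷ 60 = 36741 full seconds, remainder 55 frames.
36741 s = 10 h 12 min 21 s.
Timecode: 10:12:21:55.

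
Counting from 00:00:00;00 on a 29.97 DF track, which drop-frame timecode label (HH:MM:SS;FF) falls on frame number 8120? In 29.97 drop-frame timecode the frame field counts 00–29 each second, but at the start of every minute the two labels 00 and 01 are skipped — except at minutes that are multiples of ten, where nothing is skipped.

00:04:30;28

Each 10-minute DF block holds 10 × 60 × 30 − 9 × 2 = 17982 frames. 8120 ÷ 17982 → 0 full blocks, remainder 8120.
Within the partial block the first minute is 1800 frames and each further minute 1798, so 4 further minute boundaries passed. Total skipped labels = 18 × 0 + 2 × 4 = 8.
Non-drop label index = 8120 + 8 = 8128; at 30 labels/s that is 00:04:30:28, i.e. DF 00:04:30;28.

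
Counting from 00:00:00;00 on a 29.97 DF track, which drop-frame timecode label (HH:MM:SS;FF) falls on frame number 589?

Ten DF minutes hold 17982 frames, so frame 589 lies in block 0 (frames 0–17981) with 589 frames into that block.
The block's first minute is 1800 frames and the rest 1798 each; 589 frames reaches minute 0, so 0 × 18 + 0 × 2 = 0 labels have been skipped so far.
Adding those back, label number 589 + 0 = 589 at 30 labels/s is 19 s + 19 f = 0 h 0 min 19 s frame 19, i.e. 00:00:19;19.

00:00:19;19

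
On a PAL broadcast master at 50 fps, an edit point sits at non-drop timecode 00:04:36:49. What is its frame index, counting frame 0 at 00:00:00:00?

13849

Total seconds to the label: (0 × 3600 + 4 × 60 + 36) = 276.
Frame index = 276 × 50 + 49 = 13849.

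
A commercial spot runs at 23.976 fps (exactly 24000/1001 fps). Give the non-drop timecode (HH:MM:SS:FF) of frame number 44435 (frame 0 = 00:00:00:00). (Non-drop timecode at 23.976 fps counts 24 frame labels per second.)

00:30:51:11

44435 ÷ 24 = 1851 full seconds, remainder 11 frames.
1851 s = 0 h 30 min 51 s.
Timecode: 00:30:51:11.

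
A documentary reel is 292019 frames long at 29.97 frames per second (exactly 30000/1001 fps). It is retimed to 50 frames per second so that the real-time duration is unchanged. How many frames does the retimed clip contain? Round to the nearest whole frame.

Frames at target rate = 292019 × (50) / (30000/1001) = 292311019/600 ≈ 487185.032.
Nearest whole frame: 487185.

487185 frames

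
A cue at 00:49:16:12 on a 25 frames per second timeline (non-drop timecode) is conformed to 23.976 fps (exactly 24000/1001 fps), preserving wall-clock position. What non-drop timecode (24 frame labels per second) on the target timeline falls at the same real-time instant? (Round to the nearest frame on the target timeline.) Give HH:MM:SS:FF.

Source frame index: (0×3600 + 49×60 + 16) × 25 + 12 = 73912.
Real time: 73912 / (25) = 73912/25 s.
Target frame: (73912/25) × (24000/1001) = 70955520/1001 ≈ 70884.635 → 70885.
At 24 labels/s: frame 70885 → 00:49:13:13.

00:49:13:13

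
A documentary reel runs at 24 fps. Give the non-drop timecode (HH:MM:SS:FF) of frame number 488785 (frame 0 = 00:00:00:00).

05:39:26:01

488785 ÷ 24 = 20366 full seconds, remainder 1 frame.
20366 s = 5 h 39 min 26 s.
Timecode: 05:39:26:01.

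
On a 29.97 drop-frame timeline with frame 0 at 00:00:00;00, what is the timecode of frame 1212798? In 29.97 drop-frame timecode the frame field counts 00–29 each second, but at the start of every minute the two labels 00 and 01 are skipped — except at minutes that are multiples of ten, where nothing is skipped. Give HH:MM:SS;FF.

Each 10-minute DF block holds 10 × 60 × 30 − 9 × 2 = 17982 frames. 1212798 ÷ 17982 → 67 full blocks, remainder 8004.
Within the partial block the first minute is 1800 frames and each further minute 1798, so 4 further minute boundaries passed. Total skipped labels = 18 × 67 + 2 × 4 = 1214.
Non-drop label index = 1212798 + 1214 = 1214012; at 30 labels/s that is 11:14:27:02, i.e. DF 11:14:27;02.

11:14:27;02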